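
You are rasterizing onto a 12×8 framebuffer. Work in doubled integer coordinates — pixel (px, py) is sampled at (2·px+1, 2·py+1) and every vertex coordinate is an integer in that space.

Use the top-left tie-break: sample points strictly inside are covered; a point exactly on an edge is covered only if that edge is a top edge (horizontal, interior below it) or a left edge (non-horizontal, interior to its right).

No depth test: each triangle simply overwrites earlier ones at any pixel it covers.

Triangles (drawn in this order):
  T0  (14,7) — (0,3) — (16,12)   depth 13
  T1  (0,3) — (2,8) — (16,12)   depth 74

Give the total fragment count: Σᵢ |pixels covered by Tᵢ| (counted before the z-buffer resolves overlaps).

T0:
  2·area = 62  (B↔C swapped to make it positive)
  edge (14, 7)→(16, 12): d=(2,5) right/bottom  bias=-1
  edge (16, 12)→(0, 3): d=(-16,-9) top-left  bias=+0
  edge (0, 3)→(14, 7): d=(14,4) right/bottom  bias=-1
    (2,2)@(5, 5): e=[41,13,8] → X
    (3,2)@(7, 5): e=[31,31,0] → .  [on edge]
    (2,3)@(5, 7): e=[45,-19,36] → .
    (4,3)@(9, 7): e=[25,17,20] → X
    (5,3)@(11, 7): e=[15,35,12] → X
    (6,3)@(13, 7): e=[5,53,4] → X
    (7,3)@(15, 7): e=[-5,71,-4] → .
    (4,4)@(9, 9): e=[29,-15,48] → .
    (5,4)@(11, 9): e=[19,3,40] → X
    (7,4)@(15, 9): e=[-1,39,24] → .
    (10,4)@(21, 9): e=[-31,93,0] → .  [on edge]
    (5,5)@(11, 11): e=[23,-29,68] → .
  covered (7 px):
    . . . . . . . . . . . .
    . . . . . . . . . . . .
    . . X . . . . . . . . .
    . . . . X X X . . . . .
    . . . . . X X . . . . .
    . . . . . . . X . . . .
    . . . . . . . . . . . .
    . . . . . . . . . . . .
T1:
  2·area = 62  (B↔C swapped to make it positive)
  edge (0, 3)→(16, 12): d=(16,9) right/bottom  bias=-1
  edge (16, 12)→(2, 8): d=(-14,-4) top-left  bias=+0
  edge (2, 8)→(0, 3): d=(-2,-5) top-left  bias=+0
    (0,2)@(1, 5): e=[23,38,1] → X
    (1,2)@(3, 5): e=[5,46,11] → X
    (2,2)@(5, 5): e=[-13,54,21] → .
    (0,3)@(1, 7): e=[55,10,-3] → .
    (1,3)@(3, 7): e=[37,18,7] → X
    (2,3)@(5, 7): e=[19,26,17] → X
    (3,3)@(7, 7): e=[1,34,27] → X
    (4,3)@(9, 7): e=[-17,42,37] → .
    (1,4)@(3, 9): e=[69,-10,3] → .
    (2,4)@(5, 9): e=[51,-2,13] → .
    (3,4)@(7, 9): e=[33,6,23] → X
    (4,4)@(9, 9): e=[15,14,33] → X
  covered (8 px):
    . . . . . . . . . . . .
    . . . . . . . . . . . .
    X X . . . . . . . . . .
    . X X X . . . . . . . .
    . . . X X . . . . . . .
    . . . . . . X . . . . .
    . . . . . . . . . . . .
    . . . . . . . . . . . .

Answer: 15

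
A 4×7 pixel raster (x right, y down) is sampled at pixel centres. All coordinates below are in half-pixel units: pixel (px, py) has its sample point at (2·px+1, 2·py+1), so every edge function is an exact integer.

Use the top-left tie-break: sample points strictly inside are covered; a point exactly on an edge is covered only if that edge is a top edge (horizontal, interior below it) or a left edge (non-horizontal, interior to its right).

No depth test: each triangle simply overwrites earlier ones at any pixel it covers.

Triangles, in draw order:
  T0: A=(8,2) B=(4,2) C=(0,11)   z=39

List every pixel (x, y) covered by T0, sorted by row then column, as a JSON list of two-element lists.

T0:
  2·area = 36  (B↔C swapped to make it positive)
  edge (8, 2)→(0, 11): d=(-8,9) right/bottom  bias=-1
  edge (0, 11)→(4, 2): d=(4,-9) top-left  bias=+0
  edge (4, 2)→(8, 2): d=(4,0) top-left  bias=+0
    (2,1)@(5, 3): e=[19,13,4] → █
    (3,1)@(7, 3): e=[1,31,4] → █
    (1,2)@(3, 5): e=[21,3,12] → █
    (3,2)@(7, 5): e=[-15,39,12] → ·
    (1,3)@(3, 7): e=[5,11,20] → █
    (2,3)@(5, 7): e=[-13,29,20] → ·
    (0,4)@(1, 9): e=[7,1,28] → █
    (1,4)@(3, 9): e=[-11,19,28] → ·
    (0,5)@(1, 11): e=[-9,9,36] → ·
  covered (6 px):
    · · · ·
    · · █ █
    · █ █ ·
    · █ · ·
    █ · · ·
    · · · ·
    · · · ·

Answer: [[2,1],[3,1],[1,2],[2,2],[1,3],[0,4]]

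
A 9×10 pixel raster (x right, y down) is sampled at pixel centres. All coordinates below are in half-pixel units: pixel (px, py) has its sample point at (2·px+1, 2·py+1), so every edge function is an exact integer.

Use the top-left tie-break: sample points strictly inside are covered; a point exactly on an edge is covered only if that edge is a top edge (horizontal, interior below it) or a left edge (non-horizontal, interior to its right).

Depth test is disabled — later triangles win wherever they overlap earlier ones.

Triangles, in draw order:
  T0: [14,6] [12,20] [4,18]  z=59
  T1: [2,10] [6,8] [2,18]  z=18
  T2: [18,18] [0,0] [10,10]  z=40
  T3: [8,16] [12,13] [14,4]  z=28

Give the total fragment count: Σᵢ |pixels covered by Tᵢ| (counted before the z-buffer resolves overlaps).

T0:
  2·area = 116
  edge (14, 6)→(12, 20): d=(-2,14) right/bottom  bias=-1
  edge (12, 20)→(4, 18): d=(-8,-2) top-left  bias=+0
  edge (4, 18)→(14, 6): d=(10,-12) top-left  bias=+0
    (6,4)@(13, 9): e=[8,90,18] → X
    (7,4)@(15, 9): e=[-20,94,42] → .
    (5,5)@(11, 11): e=[32,70,14] → X
    (7,5)@(15, 11): e=[-24,78,62] → .
    (4,6)@(9, 13): e=[56,50,10] → X
    (6,6)@(13, 13): e=[0,58,58] → .  [on edge]
    (3,7)@(7, 15): e=[80,30,6] → X
    (6,7)@(13, 15): e=[-4,42,78] → .
    (2,8)@(5, 17): e=[104,10,2] → X
    (6,8)@(13, 17): e=[-8,26,98] → .
    (2,9)@(5, 19): e=[100,-6,22] → .
    (3,9)@(7, 19): e=[72,-2,46] → .
  covered (14 px):
    . . . . . . . . .
    . . . . . . . . .
    . . . . . . . . .
    . . . . . . . . .
    . . . . . . X . .
    . . . . . X X . .
    . . . . X X . . .
    . . . X X X . . .
    . . X X X X . . .
    . . . . X X . . .
T1:
  2·area = 32
  edge (2, 10)→(6, 8): d=(4,-2) top-left  bias=+0
  edge (6, 8)→(2, 18): d=(-4,10) right/bottom  bias=-1
  edge (2, 18)→(2, 10): d=(0,-8) top-left  bias=+0
    (2,4)@(5, 9): e=[2,6,24] → X
    (3,4)@(7, 9): e=[6,-14,40] → .
    (1,5)@(3, 11): e=[6,18,8] → X
    (2,5)@(5, 11): e=[10,-2,24] → .
    (1,6)@(3, 13): e=[14,10,8] → X
    (2,6)@(5, 13): e=[18,-10,24] → .
    (1,7)@(3, 15): e=[22,2,8] → X
    (2,7)@(5, 15): e=[26,-18,24] → .
    (1,8)@(3, 17): e=[30,-6,8] → .
  covered (4 px):
    . . . . . . . . .
    . . . . . . . . .
    . . . . . . . . .
    . . . . . . . . .
    . . X . . . . . .
    . X . . . . . . .
    . X . . . . . . .
    . X . . . . . . .
    . . . . . . . . .
    . . . . . . . . .
T2:
  degenerate (2·area = 0) — covers nothing
T3:
  2·area = 30  (B↔C swapped to make it positive)
  edge (8, 16)→(14, 4): d=(6,-12) top-left  bias=+0
  edge (14, 4)→(12, 13): d=(-2,9) right/bottom  bias=-1
  edge (12, 13)→(8, 16): d=(-4,3) right/bottom  bias=-1
    (6,3)@(13, 7): e=[6,3,21] → X
    (7,3)@(15, 7): e=[30,-15,15] → .
    (6,4)@(13, 9): e=[18,-1,13] → .
    (5,5)@(11, 11): e=[6,13,11] → X
    (6,5)@(13, 11): e=[30,-5,5] → .
    (5,6)@(11, 13): e=[18,9,3] → X
    (6,6)@(13, 13): e=[42,-9,-3] → .
    (4,7)@(9, 15): e=[6,23,1] → X
    (5,7)@(11, 15): e=[30,5,-5] → .
    (4,8)@(9, 17): e=[18,19,-7] → .
  covered (4 px):
    . . . . . . . . .
    . . . . . . . . .
    . . . . . . . . .
    . . . . . . X . .
    . . . . . . . . .
    . . . . . X . . .
    . . . . . X . . .
    . . . . X . . . .
    . . . . . . . . .
    . . . . . . . . .

Answer: 22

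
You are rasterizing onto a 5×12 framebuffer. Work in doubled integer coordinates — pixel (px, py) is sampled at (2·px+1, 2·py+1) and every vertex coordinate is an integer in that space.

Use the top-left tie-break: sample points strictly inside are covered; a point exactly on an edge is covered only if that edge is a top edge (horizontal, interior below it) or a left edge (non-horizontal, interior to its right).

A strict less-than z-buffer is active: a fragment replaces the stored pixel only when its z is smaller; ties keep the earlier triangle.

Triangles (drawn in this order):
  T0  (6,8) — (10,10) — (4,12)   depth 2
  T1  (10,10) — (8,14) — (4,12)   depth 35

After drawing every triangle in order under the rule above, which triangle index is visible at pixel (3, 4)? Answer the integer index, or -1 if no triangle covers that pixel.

T0:
  2·area = 20
  edge (6, 8)→(10, 10): d=(4,2) right/bottom  bias=-1
  edge (10, 10)→(4, 12): d=(-6,2) right/bottom  bias=-1
  edge (4, 12)→(6, 8): d=(2,-4) top-left  bias=+0
    (3,4)@(7, 9): e=[2,12,6] → X
    (4,4)@(9, 9): e=[-2,8,14] → .
    (2,5)@(5, 11): e=[14,4,2] → X
    (3,5)@(7, 11): e=[10,0,10] → .  [on edge]
    (0,6)@(1, 13): e=[30,0,-10] → .  [on edge]
    (2,6)@(5, 13): e=[22,-8,6] → .
  covered (2 px):
    . . . . .
    . . . . .
    . . . . .
    . . . . .
    . . . X .
    . . X . .
    . . . . .
    . . . . .
    . . . . .
    . . . . .
    . . . . .
    . . . . .
T1:
  2·area = 20
  edge (10, 10)→(8, 14): d=(-2,4) right/bottom  bias=-1
  edge (8, 14)→(4, 12): d=(-4,-2) top-left  bias=+0
  edge (4, 12)→(10, 10): d=(6,-2) top-left  bias=+0
    (3,5)@(7, 11): e=[10,10,0] → X  [on edge]
    (4,5)@(9, 11): e=[2,14,4] → X
    (0,6)@(1, 13): e=[30,-10,0] → .  [on edge]
    (3,6)@(7, 13): e=[6,2,12] → X
    (4,6)@(9, 13): e=[-2,6,16] → .
    (3,7)@(7, 15): e=[2,-6,24] → .
  covered (3 px):
    . . . . .
    . . . . .
    . . . . .
    . . . . .
    . . . . .
    . . . X X
    . . . X .
    . . . . .
    . . . . .
    . . . . .
    . . . . .
    . . . . .

Z-buffer (winner per pixel, '.' = empty):
  . . . . .
  . . . . .
  . . . . .
  . . . . .
  . . . 0 .
  . . 0 1 1
  . . . 1 .
  . . . . .
  . . . . .
  . . . . .
  . . . . .
  . . . . .

Answer: 0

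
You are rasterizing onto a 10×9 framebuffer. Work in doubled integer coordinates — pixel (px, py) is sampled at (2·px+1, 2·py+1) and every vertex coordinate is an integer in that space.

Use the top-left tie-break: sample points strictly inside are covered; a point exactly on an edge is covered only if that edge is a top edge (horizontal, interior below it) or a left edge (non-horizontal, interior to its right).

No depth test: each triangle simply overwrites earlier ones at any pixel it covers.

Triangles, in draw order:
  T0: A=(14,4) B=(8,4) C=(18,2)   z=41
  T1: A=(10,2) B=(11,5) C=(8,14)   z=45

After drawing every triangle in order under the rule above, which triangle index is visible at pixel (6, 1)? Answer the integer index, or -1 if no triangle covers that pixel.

T0:
  2·area = 12
  edge (14, 4)→(8, 4): d=(-6,0) right/bottom  bias=-1
  edge (8, 4)→(18, 2): d=(10,-2) top-left  bias=+0
  edge (18, 2)→(14, 4): d=(-4,2) right/bottom  bias=-1
    (6,1)@(13, 3): e=[6,0,6] → #  [on edge]
    (7,1)@(15, 3): e=[6,4,2] → #
    (8,1)@(17, 3): e=[6,8,-2] → ·
    (1,2)@(3, 5): e=[-6,0,18] → ·  [on edge]
    (6,2)@(13, 5): e=[-6,20,-2] → ·
    (7,2)@(15, 5): e=[-6,24,-6] → ·
  covered (2 px):
    · · · · · · · · · ·
    · · · · · · # # · ·
    · · · · · · · · · ·
    · · · · · · · · · ·
    · · · · · · · · · ·
    · · · · · · · · · ·
    · · · · · · · · · ·
    · · · · · · · · · ·
    · · · · · · · · · ·
T1:
  2·area = 18
  edge (10, 2)→(11, 5): d=(1,3) right/bottom  bias=-1
  edge (11, 5)→(8, 14): d=(-3,9) right/bottom  bias=-1
  edge (8, 14)→(10, 2): d=(2,-12) top-left  bias=+0
    (5,2)@(11, 5): e=[0,0,18] → ·  [on edge]
    (4,4)@(9, 9): e=[10,6,2] → #
    (5,4)@(11, 9): e=[4,-12,26] → ·
    (4,5)@(9, 11): e=[12,0,6] → ·  [on edge]
    (6,5)@(13, 11): e=[0,-36,54] → ·  [on edge]
    (3,8)@(7, 17): e=[24,0,-6] → ·  [on edge]
    (7,8)@(15, 17): e=[0,-72,90] → ·  [on edge]
  covered (1 px):
    · · · · · · · · · ·
    · · · · · · · · · ·
    · · · · · · · · · ·
    · · · · · · · · · ·
    · · · · # · · · · ·
    · · · · · · · · · ·
    · · · · · · · · · ·
    · · · · · · · · · ·
    · · · · · · · · · ·

Z-buffer (winner per pixel, '.' = empty):
  . . . . . . . . . .
  . . . . . . 0 0 . .
  . . . . . . . . . .
  . . . . . . . . . .
  . . . . 1 . . . . .
  . . . . . . . . . .
  . . . . . . . . . .
  . . . . . . . . . .
  . . . . . . . . . .

Result: 0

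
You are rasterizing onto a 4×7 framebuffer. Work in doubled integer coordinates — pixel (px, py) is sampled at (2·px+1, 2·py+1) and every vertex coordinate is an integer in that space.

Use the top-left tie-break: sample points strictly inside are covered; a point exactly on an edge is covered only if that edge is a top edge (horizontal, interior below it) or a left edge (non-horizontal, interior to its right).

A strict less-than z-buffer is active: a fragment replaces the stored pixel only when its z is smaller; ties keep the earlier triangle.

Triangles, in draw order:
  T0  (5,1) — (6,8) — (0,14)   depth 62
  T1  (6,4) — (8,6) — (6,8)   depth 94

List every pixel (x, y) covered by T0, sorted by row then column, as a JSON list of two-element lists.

T0:
  2·area = 48
  edge (5, 1)→(6, 8): d=(1,7) right/bottom  bias=-1
  edge (6, 8)→(0, 14): d=(-6,6) right/bottom  bias=-1
  edge (0, 14)→(5, 1): d=(5,-13) top-left  bias=+0
    (2,0)@(5, 1): e=[0,48,0] → ·  [on edge]
    (2,1)@(5, 3): e=[2,36,10] → #
    (3,1)@(7, 3): e=[-12,24,36] → ·
    (2,2)@(5, 5): e=[4,24,20] → #
    (3,2)@(7, 5): e=[-10,12,46] → ·
    (1,3)@(3, 7): e=[20,24,4] → #
    (3,3)@(7, 7): e=[-8,0,56] → ·  [on edge]
    (1,4)@(3, 9): e=[22,12,14] → #
    (2,4)@(5, 9): e=[8,0,40] → ·  [on edge]
    (1,5)@(3, 11): e=[24,0,24] → ·  [on edge]
    (0,6)@(1, 13): e=[40,0,8] → ·  [on edge]
  covered (5 px):
    · · · ·
    · · # ·
    · · # ·
    · # # ·
    · # · ·
    · · · ·
    · · · ·
T1:
  2·area = 8
  edge (6, 4)→(8, 6): d=(2,2) right/bottom  bias=-1
  edge (8, 6)→(6, 8): d=(-2,2) right/bottom  bias=-1
  edge (6, 8)→(6, 4): d=(0,-4) top-left  bias=+0
    (1,0)@(3, 1): e=[0,20,-12] → ·  [on edge]
    (2,1)@(5, 3): e=[0,12,-4] → ·  [on edge]
    (3,2)@(7, 5): e=[0,4,4] → ·  [on edge]
    (3,3)@(7, 7): e=[4,0,4] → ·  [on edge]
    (2,4)@(5, 9): e=[12,0,-4] → ·  [on edge]
    (1,5)@(3, 11): e=[20,0,-12] → ·  [on edge]
    (0,6)@(1, 13): e=[28,0,-20] → ·  [on edge]
  covered (0 px):
    · · · ·
    · · · ·
    · · · ·
    · · · ·
    · · · ·
    · · · ·
    · · · ·

Final: [[2,1],[2,2],[1,3],[2,3],[1,4]]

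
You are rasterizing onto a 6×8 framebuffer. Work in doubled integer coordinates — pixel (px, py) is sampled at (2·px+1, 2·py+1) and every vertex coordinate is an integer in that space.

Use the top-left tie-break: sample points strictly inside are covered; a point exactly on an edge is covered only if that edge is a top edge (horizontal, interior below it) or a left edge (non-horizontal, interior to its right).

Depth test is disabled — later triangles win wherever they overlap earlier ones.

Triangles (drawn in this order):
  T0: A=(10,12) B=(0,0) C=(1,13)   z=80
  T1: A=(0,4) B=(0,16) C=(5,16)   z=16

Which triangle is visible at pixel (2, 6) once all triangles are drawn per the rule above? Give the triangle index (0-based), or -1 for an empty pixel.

T0:
  2·area = 118  (B↔C swapped to make it positive)
  edge (10, 12)→(1, 13): d=(-9,1) right/bottom  bias=-1
  edge (1, 13)→(0, 0): d=(-1,-13) top-left  bias=+0
  edge (0, 0)→(10, 12): d=(10,12) right/bottom  bias=-1
    (0,1)@(1, 3): e=[90,10,18] → #
    (1,1)@(3, 3): e=[88,36,-6] → ·
    (0,2)@(1, 5): e=[72,8,38] → #
    (1,2)@(3, 5): e=[70,34,14] → #
    (2,2)@(5, 5): e=[68,60,-10] → ·
    (0,3)@(1, 7): e=[54,6,58] → #
    (2,3)@(5, 7): e=[50,58,10] → #
    (3,3)@(7, 7): e=[48,84,-14] → ·
    (0,4)@(1, 9): e=[36,4,78] → #
    (3,4)@(7, 9): e=[30,82,6] → #
    (4,4)@(9, 9): e=[28,108,-18] → ·
    (0,5)@(1, 11): e=[18,2,98] → #
    (0,6)@(1, 13): e=[0,0,118] → ·  [on edge]
  covered (15 px):
    · · · · · ·
    # · · · · ·
    # # · · · ·
    # # # · · ·
    # # # # · ·
    # # # # # ·
    · · · · · ·
    · · · · · ·
T1:
  2·area = 60  (B↔C swapped to make it positive)
  edge (0, 4)→(5, 16): d=(5,12) right/bottom  bias=-1
  edge (5, 16)→(0, 16): d=(-5,0) right/bottom  bias=-1
  edge (0, 16)→(0, 4): d=(0,-12) top-left  bias=+0
    (0,3)@(1, 7): e=[3,45,12] → #
    (1,3)@(3, 7): e=[-21,45,36] → ·
    (0,4)@(1, 9): e=[13,35,12] → #
    (1,4)@(3, 9): e=[-11,35,36] → ·
    (0,5)@(1, 11): e=[23,25,12] → #
    (1,5)@(3, 11): e=[-1,25,36] → ·
    (0,6)@(1, 13): e=[33,15,12] → #
    (1,6)@(3, 13): e=[9,15,36] → #
    (2,6)@(5, 13): e=[-15,15,60] → ·
    (0,7)@(1, 15): e=[43,5,12] → #
    (2,7)@(5, 15): e=[-5,5,60] → ·
  covered (7 px):
    · · · · · ·
    · · · · · ·
    · · · · · ·
    # · · · · ·
    # · · · · ·
    # · · · · ·
    # # · · · ·
    # # · · · ·

Z-buffer (winner per pixel, '.' = empty):
  . . . . . .
  0 . . . . .
  0 0 . . . .
  1 0 0 . . .
  1 0 0 0 . .
  1 0 0 0 0 .
  1 1 . . . .
  1 1 . . . .

Result: -1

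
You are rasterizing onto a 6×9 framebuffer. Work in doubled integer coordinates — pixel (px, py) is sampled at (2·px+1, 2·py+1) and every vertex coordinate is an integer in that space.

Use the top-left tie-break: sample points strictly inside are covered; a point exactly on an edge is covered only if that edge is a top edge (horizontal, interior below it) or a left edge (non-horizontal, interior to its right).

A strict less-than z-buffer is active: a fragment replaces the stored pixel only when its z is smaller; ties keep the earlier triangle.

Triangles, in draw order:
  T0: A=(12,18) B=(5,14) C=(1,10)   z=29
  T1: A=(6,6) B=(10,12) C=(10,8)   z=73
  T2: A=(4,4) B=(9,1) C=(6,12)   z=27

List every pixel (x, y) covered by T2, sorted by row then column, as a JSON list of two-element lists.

T0:
  2·area = 12
  edge (12, 18)→(5, 14): d=(-7,-4) top-left  bias=+0
  edge (5, 14)→(1, 10): d=(-4,-4) top-left  bias=+0
  edge (1, 10)→(12, 18): d=(11,8) right/bottom  bias=-1
    (2,6)@(5, 13): e=[7,4,1] → █
    (3,6)@(7, 13): e=[15,12,-15] → ·
    (2,7)@(5, 15): e=[-7,-4,23] → ·
    (3,7)@(7, 15): e=[1,4,7] → █
    (4,7)@(9, 15): e=[9,12,-9] → ·
    (3,8)@(7, 17): e=[-13,-4,29] → ·
  covered (2 px):
    · · · · · ·
    · · · · · ·
    · · · · · ·
    · · · · · ·
    · · · · · ·
    · · · · · ·
    · · █ · · ·
    · · · █ · ·
    · · · · · ·
T1:
  2·area = 16  (B↔C swapped to make it positive)
  edge (6, 6)→(10, 8): d=(4,2) right/bottom  bias=-1
  edge (10, 8)→(10, 12): d=(0,4) right/bottom  bias=-1
  edge (10, 12)→(6, 6): d=(-4,-6) top-left  bias=+0
    (3,3)@(7, 7): e=[2,12,2] → █
    (4,3)@(9, 7): e=[-2,4,14] → ·
    (3,4)@(7, 9): e=[10,12,-6] → ·
    (4,4)@(9, 9): e=[6,4,6] → █
    (5,4)@(11, 9): e=[2,-4,18] → ·
    (4,5)@(9, 11): e=[14,4,-2] → ·
  covered (2 px):
    · · · · · ·
    · · · · · ·
    · · · · · ·
    · · · █ · ·
    · · · · █ ·
    · · · · · ·
    · · · · · ·
    · · · · · ·
    · · · · · ·
T2:
  2·area = 46
  edge (4, 4)→(9, 1): d=(5,-3) top-left  bias=+0
  edge (9, 1)→(6, 12): d=(-3,11) right/bottom  bias=-1
  edge (6, 12)→(4, 4): d=(-2,-8) top-left  bias=+0
    (4,0)@(9, 1): e=[0,0,46] → ·  [on edge]
    (3,1)@(7, 3): e=[4,16,26] → █
    (4,1)@(9, 3): e=[10,-6,42] → ·
    (2,2)@(5, 5): e=[8,32,6] → █
    (4,2)@(9, 5): e=[20,-12,38] → ·
    (2,3)@(5, 7): e=[18,26,2] → █
    (4,3)@(9, 7): e=[30,-18,34] → ·
    (2,4)@(5, 9): e=[28,20,-2] → ·
    (3,4)@(7, 9): e=[34,-2,14] → ·
  covered (5 px):
    · · · · · ·
    · · · █ · ·
    · · █ █ · ·
    · · █ █ · ·
    · · · · · ·
    · · · · · ·
    · · · · · ·
    · · · · · ·
    · · · · · ·

Answer: [[3,1],[2,2],[3,2],[2,3],[3,3]]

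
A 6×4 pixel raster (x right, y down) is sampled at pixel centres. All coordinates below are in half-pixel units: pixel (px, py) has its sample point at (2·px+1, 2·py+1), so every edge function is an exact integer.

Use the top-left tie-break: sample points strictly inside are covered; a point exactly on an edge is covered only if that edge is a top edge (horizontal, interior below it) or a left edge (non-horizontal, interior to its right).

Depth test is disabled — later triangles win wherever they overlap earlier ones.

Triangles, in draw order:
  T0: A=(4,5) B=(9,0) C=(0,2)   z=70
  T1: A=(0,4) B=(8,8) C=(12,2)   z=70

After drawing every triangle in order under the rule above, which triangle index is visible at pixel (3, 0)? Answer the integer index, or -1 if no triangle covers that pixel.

T0:
  2·area = 35  (B↔C swapped to make it positive)
  edge (4, 5)→(0, 2): d=(-4,-3) top-left  bias=+0
  edge (0, 2)→(9, 0): d=(9,-2) top-left  bias=+0
  edge (9, 0)→(4, 5): d=(-5,5) right/bottom  bias=-1
    (2,0)@(5, 1): e=[19,1,15] → █
    (3,0)@(7, 1): e=[25,5,5] → █
    (4,0)@(9, 1): e=[31,9,-5] → ·
    (1,1)@(3, 3): e=[5,15,15] → █
    (3,1)@(7, 3): e=[17,23,-5] → ·
    (1,2)@(3, 5): e=[-3,33,5] → ·
    (2,2)@(5, 5): e=[3,37,-5] → ·
  covered (4 px):
    · · █ █ · ·
    · █ █ · · ·
    · · · · · ·
    · · · · · ·
T1:
  2·area = 64  (B↔C swapped to make it positive)
  edge (0, 4)→(12, 2): d=(12,-2) top-left  bias=+0
  edge (12, 2)→(8, 8): d=(-4,6) right/bottom  bias=-1
  edge (8, 8)→(0, 4): d=(-8,-4) top-left  bias=+0
    (3,1)@(7, 3): e=[2,26,36] → █
    (4,1)@(9, 3): e=[6,14,44] → █
    (5,1)@(11, 3): e=[10,2,52] → █
    (1,2)@(3, 5): e=[18,42,4] → █
    (2,2)@(5, 5): e=[22,30,12] → █
    (5,2)@(11, 5): e=[34,-6,36] → ·
    (1,3)@(3, 7): e=[42,34,-12] → ·
    (2,3)@(5, 7): e=[46,22,-4] → ·
    (3,3)@(7, 7): e=[50,10,4] → █
    (4,3)@(9, 7): e=[54,-2,12] → ·
  covered (8 px):
    · · · · · ·
    · · · █ █ █
    · █ █ █ █ ·
    · · · █ · ·

Z-buffer (winner per pixel, '.' = empty):
  . . 0 0 . .
  . 0 0 1 1 1
  . 1 1 1 1 .
  . . . 1 . .

Result: 0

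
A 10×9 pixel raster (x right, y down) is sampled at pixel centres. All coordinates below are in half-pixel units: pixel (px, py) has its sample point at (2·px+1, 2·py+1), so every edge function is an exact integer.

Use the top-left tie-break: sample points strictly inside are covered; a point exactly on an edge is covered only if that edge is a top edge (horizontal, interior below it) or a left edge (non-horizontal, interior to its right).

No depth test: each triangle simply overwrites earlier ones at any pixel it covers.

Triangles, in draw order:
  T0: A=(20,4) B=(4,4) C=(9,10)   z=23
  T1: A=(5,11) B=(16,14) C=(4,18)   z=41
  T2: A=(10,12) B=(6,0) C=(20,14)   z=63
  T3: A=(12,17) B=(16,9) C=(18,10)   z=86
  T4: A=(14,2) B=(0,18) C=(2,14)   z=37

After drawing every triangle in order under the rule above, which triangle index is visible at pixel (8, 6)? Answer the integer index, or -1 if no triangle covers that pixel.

T0:
  2·area = 96  (B↔C swapped to make it positive)
  edge (20, 4)→(9, 10): d=(-11,6) right/bottom  bias=-1
  edge (9, 10)→(4, 4): d=(-5,-6) top-left  bias=+0
  edge (4, 4)→(20, 4): d=(16,0) top-left  bias=+0
    (2,2)@(5, 5): e=[79,1,16] → █
    (3,2)@(7, 5): e=[67,13,16] → █
    (4,2)@(9, 5): e=[55,25,16] → █
    (5,2)@(11, 5): e=[43,37,16] → █
    (6,2)@(13, 5): e=[31,49,16] → █
    (7,2)@(15, 5): e=[19,61,16] → █
    (8,2)@(17, 5): e=[7,73,16] → █
    (9,2)@(19, 5): e=[-5,85,16] → ·
    (2,3)@(5, 7): e=[57,-9,48] → ·
    (3,3)@(7, 7): e=[45,3,48] → █
    (7,3)@(15, 7): e=[-3,51,48] → ·
    (8,3)@(17, 7): e=[-15,63,48] → ·
  covered (12 px):
    · · · · · · · · · ·
    · · · · · · · · · ·
    · · █ █ █ █ █ █ █ ·
    · · · █ █ █ █ · · ·
    · · · · █ · · · · ·
    · · · · · · · · · ·
    · · · · · · · · · ·
    · · · · · · · · · ·
    · · · · · · · · · ·
T1:
  2·area = 80
  edge (5, 11)→(16, 14): d=(11,3) right/bottom  bias=-1
  edge (16, 14)→(4, 18): d=(-12,4) right/bottom  bias=-1
  edge (4, 18)→(5, 11): d=(1,-7) top-left  bias=+0
    (2,5)@(5, 11): e=[0,80,0] → ·  [on edge]
    (2,6)@(5, 13): e=[22,56,2] → █
    (3,6)@(7, 13): e=[16,48,16] → █
    (4,6)@(9, 13): e=[10,40,30] → █
    (5,6)@(11, 13): e=[4,32,44] → █
    (6,6)@(13, 13): e=[-2,24,58] → ·
    (9,6)@(19, 13): e=[-20,0,100] → ·  [on edge]
    (2,7)@(5, 15): e=[44,32,4] → █
    (6,7)@(13, 15): e=[20,0,60] → ·  [on edge]
    (2,8)@(5, 17): e=[66,8,6] → █
    (3,8)@(7, 17): e=[60,0,20] → ·  [on edge]
    (4,8)@(9, 17): e=[54,-8,34] → ·
  covered (9 px):
    · · · · · · · · · ·
    · · · · · · · · · ·
    · · · · · · · · · ·
    · · · · · · · · · ·
    · · · · · · · · · ·
    · · · · · · · · · ·
    · · █ █ █ █ · · · ·
    · · █ █ █ █ · · · ·
    · · █ · · · · · · ·
T2:
  2·area = 112
  edge (10, 12)→(6, 0): d=(-4,-12) top-left  bias=+0
  edge (6, 0)→(20, 14): d=(14,14) right/bottom  bias=-1
  edge (20, 14)→(10, 12): d=(-10,-2) top-left  bias=+0
    (3,0)@(7, 1): e=[8,0,104] → ·  [on edge]
    (3,1)@(7, 3): e=[0,28,84] → █  [on edge]
    (4,1)@(9, 3): e=[24,0,88] → ·  [on edge]
    (3,2)@(7, 5): e=[-8,56,64] → ·
    (4,2)@(9, 5): e=[16,28,68] → █
    (5,2)@(11, 5): e=[40,0,72] → ·  [on edge]
    (4,3)@(9, 7): e=[8,56,48] → █
    (5,3)@(11, 7): e=[32,28,52] → █
    (6,3)@(13, 7): e=[56,0,56] → ·  [on edge]
    (4,4)@(9, 9): e=[0,84,28] → █  [on edge]
    (6,4)@(13, 9): e=[48,28,36] → █
    (7,4)@(15, 9): e=[72,0,40] → ·  [on edge]
    (2,5)@(5, 11): e=[-56,168,0] → ·  [on edge]
    (8,5)@(17, 11): e=[88,0,24] → ·  [on edge]
    (7,6)@(15, 13): e=[56,56,0] → █  [on edge]
    (9,6)@(19, 13): e=[104,0,8] → ·  [on edge]
    (5,7)@(11, 15): e=[0,140,-28] → ·  [on edge]
  covered (12 px):
    · · · · · · · · · ·
    · · · █ · · · · · ·
    · · · · █ · · · · ·
    · · · · █ █ · · · ·
    · · · · █ █ █ · · ·
    · · · · · █ █ █ · ·
    · · · · · · · █ █ ·
    · · · · · · · · · ·
    · · · · · · · · · ·
T3:
  2·area = 20
  edge (12, 17)→(16, 9): d=(4,-8) top-left  bias=+0
  edge (16, 9)→(18, 10): d=(2,1) right/bottom  bias=-1
  edge (18, 10)→(12, 17): d=(-6,7) right/bottom  bias=-1
    (9,1)@(19, 3): e=[0,-15,35] → ·  [on edge]
    (8,3)@(17, 7): e=[0,-5,25] → ·  [on edge]
    (7,5)@(15, 11): e=[0,5,15] → █  [on edge]
    (8,5)@(17, 11): e=[16,3,1] → █
    (9,5)@(19, 11): e=[32,1,-13] → ·
    (7,6)@(15, 13): e=[8,9,3] → █
    (8,6)@(17, 13): e=[24,7,-11] → ·
    (6,7)@(13, 15): e=[0,15,5] → █  [on edge]
    (7,7)@(15, 15): e=[16,13,-9] → ·
    (6,8)@(13, 17): e=[8,19,-7] → ·
  covered (4 px):
    · · · · · · · · · ·
    · · · · · · · · · ·
    · · · · · · · · · ·
    · · · · · · · · · ·
    · · · · · · · · · ·
    · · · · · · · █ █ ·
    · · · · · · · █ · ·
    · · · · · · █ · · ·
    · · · · · · · · · ·
T4:
  2·area = 24
  edge (14, 2)→(0, 18): d=(-14,16) right/bottom  bias=-1
  edge (0, 18)→(2, 14): d=(2,-4) top-left  bias=+0
  edge (2, 14)→(14, 2): d=(12,-12) top-left  bias=+0
    (7,0)@(15, 1): e=[-2,26,0] → ·  [on edge]
    (6,1)@(13, 3): e=[2,22,0] → █  [on edge]
    (7,1)@(15, 3): e=[-30,30,24] → ·
    (5,2)@(11, 5): e=[6,18,0] → █  [on edge]
    (6,2)@(13, 5): e=[-26,26,24] → ·
    (4,3)@(9, 7): e=[10,14,0] → █  [on edge]
    (5,3)@(11, 7): e=[-22,22,24] → ·
    (3,4)@(7, 9): e=[14,10,0] → █  [on edge]
    (4,4)@(9, 9): e=[-18,18,24] → ·
    (2,5)@(5, 11): e=[18,6,0] → █  [on edge]
    (3,5)@(7, 11): e=[-14,14,24] → ·
    (1,6)@(3, 13): e=[22,2,0] → █  [on edge]
    (0,7)@(1, 15): e=[26,-2,0] → ·  [on edge]
  covered (6 px):
    · · · · · · · · · ·
    · · · · · · █ · · ·
    · · · · · █ · · · ·
    · · · · █ · · · · ·
    · · · █ · · · · · ·
    · · █ · · · · · · ·
    · █ · · · · · · · ·
    · · · · · · · · · ·
    · · · · · · · · · ·

Z-buffer (winner per pixel, '.' = empty):
  . . . . . . . . . .
  . . . 2 . . 4 . . .
  . . 0 0 2 4 0 0 0 .
  . . . 0 4 2 0 . . .
  . . . 4 2 2 2 . . .
  . . 4 . . 2 2 3 3 .
  . 4 1 1 1 1 . 3 2 .
  . . 1 1 1 1 3 . . .
  . . 1 . . . . . . .

Result: 2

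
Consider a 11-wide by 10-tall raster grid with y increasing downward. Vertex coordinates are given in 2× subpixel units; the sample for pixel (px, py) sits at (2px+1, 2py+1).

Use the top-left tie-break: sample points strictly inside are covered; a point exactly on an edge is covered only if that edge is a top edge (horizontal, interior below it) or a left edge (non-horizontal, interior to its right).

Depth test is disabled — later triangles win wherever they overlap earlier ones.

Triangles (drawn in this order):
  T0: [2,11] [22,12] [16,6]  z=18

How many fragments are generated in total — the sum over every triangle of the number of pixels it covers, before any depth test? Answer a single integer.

T0:
  2·area = 114  (B↔C swapped to make it positive)
  edge (2, 11)→(16, 6): d=(14,-5) top-left  bias=+0
  edge (16, 6)→(22, 12): d=(6,6) right/bottom  bias=-1
  edge (22, 12)→(2, 11): d=(-20,-1) top-left  bias=+0
    (5,0)@(11, 1): e=[-95,0,209] → ·  [on edge]
    (6,1)@(13, 3): e=[-57,0,171] → ·  [on edge]
    (7,2)@(15, 5): e=[-19,0,133] → ·  [on edge]
    (7,3)@(15, 7): e=[9,12,93] → #
    (8,3)@(17, 7): e=[19,0,95] → ·  [on edge]
    (4,4)@(9, 9): e=[7,60,47] → #
    (5,4)@(11, 9): e=[17,48,49] → #
    (6,4)@(13, 9): e=[27,36,51] → #
    (8,4)@(17, 9): e=[47,12,55] → #
    (9,4)@(19, 9): e=[57,0,57] → ·  [on edge]
    (1,5)@(3, 11): e=[5,108,1] → #
    (2,5)@(5, 11): e=[15,96,3] → #
    (10,5)@(21, 11): e=[95,0,19] → ·  [on edge]
  covered (15 px):
    · · · · · · · · · · ·
    · · · · · · · · · · ·
    · · · · · · · · · · ·
    · · · · · · · # · · ·
    · · · · # # # # # · ·
    · # # # # # # # # # ·
    · · · · · · · · · · ·
    · · · · · · · · · · ·
    · · · · · · · · · · ·
    · · · · · · · · · · ·

Result: 15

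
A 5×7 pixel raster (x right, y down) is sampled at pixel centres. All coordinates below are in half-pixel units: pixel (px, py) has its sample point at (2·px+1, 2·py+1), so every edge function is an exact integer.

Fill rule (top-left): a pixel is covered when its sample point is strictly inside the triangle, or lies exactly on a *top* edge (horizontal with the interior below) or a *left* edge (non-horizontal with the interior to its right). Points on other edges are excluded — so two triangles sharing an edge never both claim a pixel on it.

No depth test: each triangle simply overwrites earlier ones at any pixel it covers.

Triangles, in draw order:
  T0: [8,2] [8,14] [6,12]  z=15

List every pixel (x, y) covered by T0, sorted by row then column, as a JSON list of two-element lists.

T0:
  2·area = 24
  edge (8, 2)→(8, 14): d=(0,12) right/bottom  bias=-1
  edge (8, 14)→(6, 12): d=(-2,-2) top-left  bias=+0
  edge (6, 12)→(8, 2): d=(2,-10) top-left  bias=+0
    (0,3)@(1, 7): e=[84,0,-60] → ·  [on edge]
    (3,3)@(7, 7): e=[12,12,0] → █  [on edge]
    (4,3)@(9, 7): e=[-12,16,20] → ·
    (1,4)@(3, 9): e=[60,0,-36] → ·  [on edge]
    (3,4)@(7, 9): e=[12,8,4] → █
    (4,4)@(9, 9): e=[-12,12,24] → ·
    (2,5)@(5, 11): e=[36,0,-12] → ·  [on edge]
    (3,5)@(7, 11): e=[12,4,8] → █
    (4,5)@(9, 11): e=[-12,8,28] → ·
    (3,6)@(7, 13): e=[12,0,12] → █  [on edge]
    (4,6)@(9, 13): e=[-12,4,32] → ·
  covered (4 px):
    · · · · ·
    · · · · ·
    · · · · ·
    · · · █ ·
    · · · █ ·
    · · · █ ·
    · · · █ ·

Result: [[3,3],[3,4],[3,5],[3,6]]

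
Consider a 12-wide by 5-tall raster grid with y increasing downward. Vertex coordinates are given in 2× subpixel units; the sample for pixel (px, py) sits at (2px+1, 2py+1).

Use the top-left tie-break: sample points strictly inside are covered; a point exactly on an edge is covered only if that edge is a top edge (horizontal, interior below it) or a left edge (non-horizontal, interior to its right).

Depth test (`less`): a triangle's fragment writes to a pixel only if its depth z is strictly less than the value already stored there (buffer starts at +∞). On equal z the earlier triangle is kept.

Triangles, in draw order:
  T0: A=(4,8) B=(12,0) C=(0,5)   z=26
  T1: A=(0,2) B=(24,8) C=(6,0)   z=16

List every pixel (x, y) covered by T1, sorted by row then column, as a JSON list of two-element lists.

T0:
  2·area = 56  (B↔C swapped to make it positive)
  edge (4, 8)→(0, 5): d=(-4,-3) top-left  bias=+0
  edge (0, 5)→(12, 0): d=(12,-5) top-left  bias=+0
  edge (12, 0)→(4, 8): d=(-8,8) right/bottom  bias=-1
    (5,0)@(11, 1): e=[49,7,0] → ·  [on edge]
    (2,1)@(5, 3): e=[23,1,32] → #
    (3,1)@(7, 3): e=[29,11,16] → #
    (4,1)@(9, 3): e=[35,21,0] → ·  [on edge]
    (0,2)@(1, 5): e=[3,5,48] → #
    (1,2)@(3, 5): e=[9,15,32] → #
    (3,2)@(7, 5): e=[21,35,0] → ·  [on edge]
    (0,3)@(1, 7): e=[-5,29,32] → ·
    (1,3)@(3, 7): e=[1,39,16] → #
    (2,3)@(5, 7): e=[7,49,0] → ·  [on edge]
    (1,4)@(3, 9): e=[-7,63,0] → ·  [on edge]
  covered (6 px):
    · · · · · · · · · · · ·
    · · # # · · · · · · · ·
    # # # · · · · · · · · ·
    · # · · · · · · · · · ·
    · · · · · · · · · · · ·
T1:
  2·area = 84  (B↔C swapped to make it positive)
  edge (0, 2)→(6, 0): d=(6,-2) top-left  bias=+0
  edge (6, 0)→(24, 8): d=(18,8) right/bottom  bias=-1
  edge (24, 8)→(0, 2): d=(-24,-6) top-left  bias=+0
    (1,0)@(3, 1): e=[0,42,42] → #  [on edge]
    (2,0)@(5, 1): e=[4,26,54] → #
    (3,0)@(7, 1): e=[8,10,66] → #
    (4,0)@(9, 1): e=[12,-6,78] → ·
    (1,1)@(3, 3): e=[12,78,-6] → ·
    (2,1)@(5, 3): e=[16,62,6] → #
    (4,1)@(9, 3): e=[24,30,30] → #
    (5,1)@(11, 3): e=[28,14,42] → #
    (6,1)@(13, 3): e=[32,-2,54] → ·
    (2,2)@(5, 5): e=[28,98,-42] → ·
    (3,2)@(7, 5): e=[32,82,-30] → ·
    (4,2)@(9, 5): e=[36,66,-18] → ·
  covered (11 px):
    · # # # · · · · · · · ·
    · · # # # # · · · · · ·
    · · · · · · # # # · · ·
    · · · · · · · · · · # ·
    · · · · · · · · · · · ·

Final: [[1,0],[2,0],[3,0],[2,1],[3,1],[4,1],[5,1],[6,2],[7,2],[8,2],[10,3]]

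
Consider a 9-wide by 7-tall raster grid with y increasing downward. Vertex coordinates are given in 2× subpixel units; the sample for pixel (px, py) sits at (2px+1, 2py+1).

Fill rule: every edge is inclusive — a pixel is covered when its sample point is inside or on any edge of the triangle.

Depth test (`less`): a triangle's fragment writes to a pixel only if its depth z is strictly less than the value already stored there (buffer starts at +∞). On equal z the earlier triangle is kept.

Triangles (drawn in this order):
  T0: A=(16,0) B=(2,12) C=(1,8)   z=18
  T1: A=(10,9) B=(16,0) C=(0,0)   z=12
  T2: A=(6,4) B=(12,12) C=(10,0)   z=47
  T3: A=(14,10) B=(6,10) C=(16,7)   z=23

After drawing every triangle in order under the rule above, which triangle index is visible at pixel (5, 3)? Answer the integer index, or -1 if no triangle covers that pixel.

T0:
  2·area = 68
  edge (16, 0)→(2, 12): d=(-14,12) inclusive
  edge (2, 12)→(1, 8): d=(-1,-4) inclusive
  edge (1, 8)→(16, 0): d=(15,-8) inclusive
    (5,1)@(11, 3): e=[18,45,5] → #
    (6,1)@(13, 3): e=[-6,53,21] → ·
    (3,2)@(7, 5): e=[38,27,3] → #
    (4,2)@(9, 5): e=[14,35,19] → #
    (5,2)@(11, 5): e=[-10,43,35] → ·
    (1,3)@(3, 7): e=[58,9,1] → #
    (2,3)@(5, 7): e=[34,17,17] → #
    (4,3)@(9, 7): e=[-14,33,49] → ·
    (1,4)@(3, 9): e=[30,7,31] → #
    (3,4)@(7, 9): e=[-18,23,63] → ·
    (1,5)@(3, 11): e=[2,5,61] → #
    (2,5)@(5, 11): e=[-22,13,77] → ·
  covered (9 px):
    · · · · · · · · ·
    · · · · · # · · ·
    · · · # # · · · ·
    · # # # · · · · ·
    · # # · · · · · ·
    · # · · · · · · ·
    · · · · · · · · ·
T1:
  2·area = 144  (B↔C swapped to make it positive)
  edge (10, 9)→(0, 0): d=(-10,-9) inclusive
  edge (0, 0)→(16, 0): d=(16,0) inclusive
  edge (16, 0)→(10, 9): d=(-6,9) inclusive
    (1,0)@(3, 1): e=[17,16,111] → #
    (2,0)@(5, 1): e=[35,16,93] → #
    (3,0)@(7, 1): e=[53,16,75] → #
    (4,0)@(9, 1): e=[71,16,57] → #
    (5,0)@(11, 1): e=[89,16,39] → #
    (6,0)@(13, 1): e=[107,16,21] → #
    (7,0)@(15, 1): e=[125,16,3] → #
    (8,0)@(17, 1): e=[143,16,-15] → ·
    (1,1)@(3, 3): e=[-3,48,99] → ·
    (2,1)@(5, 3): e=[15,48,81] → #
    (7,1)@(15, 3): e=[105,48,-9] → ·
    (2,2)@(5, 5): e=[-5,80,69] → ·
  covered (17 px):
    · # # # # # # # ·
    · · # # # # # · ·
    · · · # # # · · ·
    · · · · # # · · ·
    · · · · · · · · ·
    · · · · · · · · ·
    · · · · · · · · ·
T2:
  2·area = 56  (B↔C swapped to make it positive)
  edge (6, 4)→(10, 0): d=(4,-4) inclusive
  edge (10, 0)→(12, 12): d=(2,12) inclusive
  edge (12, 12)→(6, 4): d=(-6,-8) inclusive
    (4,0)@(9, 1): e=[0,14,42] → #  [on edge]
    (5,0)@(11, 1): e=[8,-10,58] → ·
    (3,1)@(7, 3): e=[0,42,14] → #  [on edge]
    (5,1)@(11, 3): e=[16,-6,46] → ·
    (2,2)@(5, 5): e=[0,70,-14] → ·  [on edge]
    (3,2)@(7, 5): e=[8,46,2] → #
    (5,2)@(11, 5): e=[24,-2,34] → ·
    (1,3)@(3, 7): e=[0,98,-42] → ·  [on edge]
    (3,3)@(7, 7): e=[16,50,-10] → ·
    (4,3)@(9, 7): e=[24,26,6] → #
    (5,3)@(11, 7): e=[32,2,22] → #
    (6,3)@(13, 7): e=[40,-22,38] → ·
    (0,4)@(1, 9): e=[0,126,-70] → ·  [on edge]
  covered (8 px):
    · · · · # · · · ·
    · · · # # · · · ·
    · · · # # · · · ·
    · · · · # # · · ·
    · · · · · # · · ·
    · · · · · · · · ·
    · · · · · · · · ·
T3:
  2·area = 24
  edge (14, 10)→(6, 10): d=(-8,0) inclusive
  edge (6, 10)→(16, 7): d=(10,-3) inclusive
  edge (16, 7)→(14, 10): d=(-2,3) inclusive
    (5,4)@(11, 9): e=[8,5,11] → #
    (6,4)@(13, 9): e=[8,11,5] → #
    (7,4)@(15, 9): e=[8,17,-1] → ·
    (5,5)@(11, 11): e=[-8,25,7] → ·
    (6,5)@(13, 11): e=[-8,31,1] → ·
  covered (2 px):
    · · · · · · · · ·
    · · · · · · · · ·
    · · · · · · · · ·
    · · · · · · · · ·
    · · · · · # # · ·
    · · · · · · · · ·
    · · · · · · · · ·

Z-buffer (winner per pixel, '.' = empty):
  . 1 1 1 1 1 1 1 .
  . . 1 1 1 1 1 . .
  . . . 1 1 1 . . .
  . 0 0 0 1 1 . . .
  . 0 0 . . 3 3 . .
  . 0 . . . . . . .
  . . . . . . . . .

Result: 1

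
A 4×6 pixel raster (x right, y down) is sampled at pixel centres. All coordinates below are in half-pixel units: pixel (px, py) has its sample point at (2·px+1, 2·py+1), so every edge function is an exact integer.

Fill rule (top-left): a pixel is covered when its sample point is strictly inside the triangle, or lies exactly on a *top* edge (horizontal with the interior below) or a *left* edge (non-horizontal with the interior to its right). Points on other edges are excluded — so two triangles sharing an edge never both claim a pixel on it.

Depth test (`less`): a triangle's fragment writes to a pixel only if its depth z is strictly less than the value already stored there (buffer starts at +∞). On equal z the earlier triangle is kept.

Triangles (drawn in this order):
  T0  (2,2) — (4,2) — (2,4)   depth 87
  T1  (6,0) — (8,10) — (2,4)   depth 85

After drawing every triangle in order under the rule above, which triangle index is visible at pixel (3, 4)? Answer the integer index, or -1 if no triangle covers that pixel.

T0:
  2·area = 4
  edge (2, 2)→(4, 2): d=(2,0) top-left  bias=+0
  edge (4, 2)→(2, 4): d=(-2,2) right/bottom  bias=-1
  edge (2, 4)→(2, 2): d=(0,-2) top-left  bias=+0
    (2,0)@(5, 1): e=[-2,0,6] → ·  [on edge]
    (1,1)@(3, 3): e=[2,0,2] → ·  [on edge]
    (0,2)@(1, 5): e=[6,0,-2] → ·  [on edge]
  covered (0 px):
    · · · ·
    · · · ·
    · · · ·
    · · · ·
    · · · ·
    · · · ·
T1:
  2·area = 48
  edge (6, 0)→(8, 10): d=(2,10) right/bottom  bias=-1
  edge (8, 10)→(2, 4): d=(-6,-6) top-left  bias=+0
  edge (2, 4)→(6, 0): d=(4,-4) top-left  bias=+0
    (2,0)@(5, 1): e=[12,36,0] → █  [on edge]
    (3,0)@(7, 1): e=[-8,48,8] → ·
    (0,1)@(1, 3): e=[56,0,-8] → ·  [on edge]
    (1,1)@(3, 3): e=[36,12,0] → █  [on edge]
    (3,1)@(7, 3): e=[-4,36,16] → ·
    (0,2)@(1, 5): e=[60,-12,0] → ·  [on edge]
    (1,2)@(3, 5): e=[40,0,8] → █  [on edge]
    (3,2)@(7, 5): e=[0,24,24] → ·  [on edge]
    (1,3)@(3, 7): e=[44,-12,16] → ·
    (2,3)@(5, 7): e=[24,0,24] → █  [on edge]
    (3,3)@(7, 7): e=[4,12,32] → █
    (2,4)@(5, 9): e=[28,-12,32] → ·
    (3,4)@(7, 9): e=[8,0,40] → █  [on edge]
  covered (8 px):
    · · █ ·
    · █ █ ·
    · █ █ ·
    · · █ █
    · · · █
    · · · ·

Z-buffer (winner per pixel, '.' = empty):
  . . 1 .
  . 1 1 .
  . 1 1 .
  . . 1 1
  . . . 1
  . . . .

Final: 1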